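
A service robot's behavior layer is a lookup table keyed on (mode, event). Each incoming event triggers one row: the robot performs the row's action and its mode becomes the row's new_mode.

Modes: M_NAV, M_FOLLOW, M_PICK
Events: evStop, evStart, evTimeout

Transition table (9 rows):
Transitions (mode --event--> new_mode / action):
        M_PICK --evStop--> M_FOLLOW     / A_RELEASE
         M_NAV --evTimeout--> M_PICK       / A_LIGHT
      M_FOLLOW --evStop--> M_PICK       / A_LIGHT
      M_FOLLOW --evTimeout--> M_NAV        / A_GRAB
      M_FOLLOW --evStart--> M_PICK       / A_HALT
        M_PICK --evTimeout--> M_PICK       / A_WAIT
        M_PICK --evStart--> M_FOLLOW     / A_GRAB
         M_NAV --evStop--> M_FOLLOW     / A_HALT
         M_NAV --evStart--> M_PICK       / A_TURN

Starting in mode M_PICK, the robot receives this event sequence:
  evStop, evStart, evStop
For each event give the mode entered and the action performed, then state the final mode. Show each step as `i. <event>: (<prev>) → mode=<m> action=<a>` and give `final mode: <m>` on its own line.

final mode: M_FOLLOW

1. evStop: (M_PICK) → mode=M_FOLLOW action=A_RELEASE
2. evStart: (M_FOLLOW) → mode=M_PICK action=A_HALT
3. evStop: (M_PICK) → mode=M_FOLLOW action=A_RELEASE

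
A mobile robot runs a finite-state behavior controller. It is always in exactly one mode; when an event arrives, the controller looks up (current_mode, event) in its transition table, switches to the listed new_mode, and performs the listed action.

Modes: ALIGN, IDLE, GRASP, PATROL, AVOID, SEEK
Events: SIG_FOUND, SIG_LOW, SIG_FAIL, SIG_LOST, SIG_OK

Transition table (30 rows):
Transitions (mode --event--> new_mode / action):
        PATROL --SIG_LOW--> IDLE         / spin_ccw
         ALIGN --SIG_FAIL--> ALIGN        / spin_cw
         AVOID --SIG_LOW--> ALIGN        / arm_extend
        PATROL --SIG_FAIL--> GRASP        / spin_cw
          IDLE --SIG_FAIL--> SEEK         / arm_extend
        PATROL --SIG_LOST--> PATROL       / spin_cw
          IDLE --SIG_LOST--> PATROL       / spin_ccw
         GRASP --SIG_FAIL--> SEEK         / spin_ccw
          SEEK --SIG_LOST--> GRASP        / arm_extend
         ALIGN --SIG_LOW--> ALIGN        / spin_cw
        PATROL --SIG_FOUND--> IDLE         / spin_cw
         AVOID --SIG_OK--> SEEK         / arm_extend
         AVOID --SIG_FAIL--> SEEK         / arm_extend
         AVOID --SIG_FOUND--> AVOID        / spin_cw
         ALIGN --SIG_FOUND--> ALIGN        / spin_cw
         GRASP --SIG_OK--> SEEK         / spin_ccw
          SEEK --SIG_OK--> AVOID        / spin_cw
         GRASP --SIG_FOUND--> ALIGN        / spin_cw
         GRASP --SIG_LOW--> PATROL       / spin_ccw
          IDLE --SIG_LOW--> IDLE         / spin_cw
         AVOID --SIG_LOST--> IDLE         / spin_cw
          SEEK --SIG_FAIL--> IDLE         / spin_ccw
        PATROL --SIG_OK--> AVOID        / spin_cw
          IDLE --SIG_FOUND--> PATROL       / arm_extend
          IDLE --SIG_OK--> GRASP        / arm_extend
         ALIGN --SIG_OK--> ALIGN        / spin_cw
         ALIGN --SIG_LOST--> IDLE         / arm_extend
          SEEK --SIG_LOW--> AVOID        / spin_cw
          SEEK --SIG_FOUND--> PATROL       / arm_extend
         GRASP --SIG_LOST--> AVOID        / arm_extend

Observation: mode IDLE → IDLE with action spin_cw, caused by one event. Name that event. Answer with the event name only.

try SIG_FOUND: (IDLE, SIG_FOUND) → (PATROL, arm_extend)
try SIG_LOW: (IDLE, SIG_LOW) → (IDLE, spin_cw)  ← matches
try SIG_FAIL: (IDLE, SIG_FAIL) → (SEEK, arm_extend)
try SIG_LOST: (IDLE, SIG_LOST) → (PATROL, spin_ccw)
try SIG_OK: (IDLE, SIG_OK) → (GRASP, arm_extend)

SIG_LOW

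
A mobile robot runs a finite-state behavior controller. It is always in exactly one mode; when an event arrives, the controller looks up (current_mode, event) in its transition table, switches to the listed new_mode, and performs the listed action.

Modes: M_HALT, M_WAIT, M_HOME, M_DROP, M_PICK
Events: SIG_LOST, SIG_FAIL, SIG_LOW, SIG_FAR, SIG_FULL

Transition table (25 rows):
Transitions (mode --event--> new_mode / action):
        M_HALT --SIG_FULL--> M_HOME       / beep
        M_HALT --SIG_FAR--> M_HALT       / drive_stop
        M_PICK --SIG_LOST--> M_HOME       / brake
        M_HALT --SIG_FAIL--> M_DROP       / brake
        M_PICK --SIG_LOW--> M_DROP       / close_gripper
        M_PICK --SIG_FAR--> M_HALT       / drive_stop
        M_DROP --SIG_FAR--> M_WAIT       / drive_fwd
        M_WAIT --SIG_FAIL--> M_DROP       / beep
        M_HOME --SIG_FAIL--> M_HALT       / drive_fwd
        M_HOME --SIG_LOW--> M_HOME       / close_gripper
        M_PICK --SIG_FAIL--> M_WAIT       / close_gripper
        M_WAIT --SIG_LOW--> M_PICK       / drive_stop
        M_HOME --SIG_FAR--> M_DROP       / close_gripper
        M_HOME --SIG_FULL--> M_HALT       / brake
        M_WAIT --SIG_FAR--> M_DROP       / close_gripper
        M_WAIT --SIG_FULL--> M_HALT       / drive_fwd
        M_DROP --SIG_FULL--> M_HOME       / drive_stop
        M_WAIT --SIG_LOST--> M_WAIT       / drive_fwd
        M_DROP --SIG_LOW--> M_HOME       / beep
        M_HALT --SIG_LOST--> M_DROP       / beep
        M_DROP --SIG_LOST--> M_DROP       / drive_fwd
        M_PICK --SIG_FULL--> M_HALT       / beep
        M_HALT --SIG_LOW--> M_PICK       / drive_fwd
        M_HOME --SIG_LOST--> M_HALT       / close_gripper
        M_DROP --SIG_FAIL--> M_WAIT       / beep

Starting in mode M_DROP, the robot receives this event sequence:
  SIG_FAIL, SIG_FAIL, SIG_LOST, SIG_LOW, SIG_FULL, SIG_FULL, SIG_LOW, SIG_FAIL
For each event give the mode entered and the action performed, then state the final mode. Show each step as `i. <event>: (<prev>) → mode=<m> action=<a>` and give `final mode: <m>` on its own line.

final mode: M_HALT

1. SIG_FAIL: (M_DROP) → mode=M_WAIT action=beep
2. SIG_FAIL: (M_WAIT) → mode=M_DROP action=beep
3. SIG_LOST: (M_DROP) → mode=M_DROP action=drive_fwd
4. SIG_LOW: (M_DROP) → mode=M_HOME action=beep
5. SIG_FULL: (M_HOME) → mode=M_HALT action=brake
6. SIG_FULL: (M_HALT) → mode=M_HOME action=beep
7. SIG_LOW: (M_HOME) → mode=M_HOME action=close_gripper
8. SIG_FAIL: (M_HOME) → mode=M_HALT action=drive_fwd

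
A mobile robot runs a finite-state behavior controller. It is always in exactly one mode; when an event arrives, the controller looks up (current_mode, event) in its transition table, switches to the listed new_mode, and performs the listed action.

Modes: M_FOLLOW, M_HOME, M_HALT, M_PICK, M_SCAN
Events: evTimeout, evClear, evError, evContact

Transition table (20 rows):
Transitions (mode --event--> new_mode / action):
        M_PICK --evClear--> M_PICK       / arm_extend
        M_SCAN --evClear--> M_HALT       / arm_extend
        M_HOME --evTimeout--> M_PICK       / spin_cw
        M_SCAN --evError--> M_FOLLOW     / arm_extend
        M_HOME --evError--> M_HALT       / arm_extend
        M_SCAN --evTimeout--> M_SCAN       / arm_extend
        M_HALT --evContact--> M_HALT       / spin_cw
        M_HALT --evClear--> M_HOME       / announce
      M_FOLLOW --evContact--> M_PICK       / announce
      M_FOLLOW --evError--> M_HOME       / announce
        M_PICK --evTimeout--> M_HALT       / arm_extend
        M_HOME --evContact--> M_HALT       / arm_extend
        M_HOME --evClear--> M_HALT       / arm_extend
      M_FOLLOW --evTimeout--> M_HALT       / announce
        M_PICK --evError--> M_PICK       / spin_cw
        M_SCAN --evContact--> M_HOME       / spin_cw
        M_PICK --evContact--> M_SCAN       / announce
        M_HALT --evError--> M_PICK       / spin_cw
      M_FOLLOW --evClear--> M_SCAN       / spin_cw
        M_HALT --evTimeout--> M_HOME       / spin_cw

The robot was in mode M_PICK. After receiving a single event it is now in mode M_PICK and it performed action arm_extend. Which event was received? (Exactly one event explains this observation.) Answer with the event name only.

try evTimeout: (M_PICK, evTimeout) → (M_HALT, arm_extend)
try evClear: (M_PICK, evClear) → (M_PICK, arm_extend)  ← matches
try evError: (M_PICK, evError) → (M_PICK, spin_cw)
try evContact: (M_PICK, evContact) → (M_SCAN, announce)

evClear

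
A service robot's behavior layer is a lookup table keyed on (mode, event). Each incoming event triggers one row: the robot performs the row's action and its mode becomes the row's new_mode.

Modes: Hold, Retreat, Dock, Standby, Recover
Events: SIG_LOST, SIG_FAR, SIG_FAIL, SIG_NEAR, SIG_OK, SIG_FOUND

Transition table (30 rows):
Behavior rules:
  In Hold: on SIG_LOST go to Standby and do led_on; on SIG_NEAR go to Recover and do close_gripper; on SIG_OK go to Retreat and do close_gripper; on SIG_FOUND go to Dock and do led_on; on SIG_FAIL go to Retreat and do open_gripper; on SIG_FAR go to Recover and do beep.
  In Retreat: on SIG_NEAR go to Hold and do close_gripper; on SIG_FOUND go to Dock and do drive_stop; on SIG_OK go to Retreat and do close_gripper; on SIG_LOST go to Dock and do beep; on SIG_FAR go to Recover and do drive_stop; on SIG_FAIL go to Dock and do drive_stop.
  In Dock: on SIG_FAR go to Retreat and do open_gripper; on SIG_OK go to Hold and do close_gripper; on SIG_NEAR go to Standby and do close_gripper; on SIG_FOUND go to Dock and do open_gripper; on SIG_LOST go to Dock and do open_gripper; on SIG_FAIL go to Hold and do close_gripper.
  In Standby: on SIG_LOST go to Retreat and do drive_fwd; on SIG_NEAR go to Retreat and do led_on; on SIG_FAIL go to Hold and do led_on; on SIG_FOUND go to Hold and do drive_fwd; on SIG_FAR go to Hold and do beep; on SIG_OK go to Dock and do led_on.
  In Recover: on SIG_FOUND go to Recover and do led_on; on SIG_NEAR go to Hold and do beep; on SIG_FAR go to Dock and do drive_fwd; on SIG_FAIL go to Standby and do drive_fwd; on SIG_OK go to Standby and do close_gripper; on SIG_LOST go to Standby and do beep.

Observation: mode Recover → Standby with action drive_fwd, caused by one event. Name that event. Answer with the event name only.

SIG_FAIL

try SIG_LOST: (Recover, SIG_LOST) → (Standby, beep)
try SIG_FAR: (Recover, SIG_FAR) → (Dock, drive_fwd)
try SIG_FAIL: (Recover, SIG_FAIL) → (Standby, drive_fwd)  ← matches
try SIG_NEAR: (Recover, SIG_NEAR) → (Hold, beep)
try SIG_OK: (Recover, SIG_OK) → (Standby, close_gripper)
try SIG_FOUND: (Recover, SIG_FOUND) → (Recover, led_on)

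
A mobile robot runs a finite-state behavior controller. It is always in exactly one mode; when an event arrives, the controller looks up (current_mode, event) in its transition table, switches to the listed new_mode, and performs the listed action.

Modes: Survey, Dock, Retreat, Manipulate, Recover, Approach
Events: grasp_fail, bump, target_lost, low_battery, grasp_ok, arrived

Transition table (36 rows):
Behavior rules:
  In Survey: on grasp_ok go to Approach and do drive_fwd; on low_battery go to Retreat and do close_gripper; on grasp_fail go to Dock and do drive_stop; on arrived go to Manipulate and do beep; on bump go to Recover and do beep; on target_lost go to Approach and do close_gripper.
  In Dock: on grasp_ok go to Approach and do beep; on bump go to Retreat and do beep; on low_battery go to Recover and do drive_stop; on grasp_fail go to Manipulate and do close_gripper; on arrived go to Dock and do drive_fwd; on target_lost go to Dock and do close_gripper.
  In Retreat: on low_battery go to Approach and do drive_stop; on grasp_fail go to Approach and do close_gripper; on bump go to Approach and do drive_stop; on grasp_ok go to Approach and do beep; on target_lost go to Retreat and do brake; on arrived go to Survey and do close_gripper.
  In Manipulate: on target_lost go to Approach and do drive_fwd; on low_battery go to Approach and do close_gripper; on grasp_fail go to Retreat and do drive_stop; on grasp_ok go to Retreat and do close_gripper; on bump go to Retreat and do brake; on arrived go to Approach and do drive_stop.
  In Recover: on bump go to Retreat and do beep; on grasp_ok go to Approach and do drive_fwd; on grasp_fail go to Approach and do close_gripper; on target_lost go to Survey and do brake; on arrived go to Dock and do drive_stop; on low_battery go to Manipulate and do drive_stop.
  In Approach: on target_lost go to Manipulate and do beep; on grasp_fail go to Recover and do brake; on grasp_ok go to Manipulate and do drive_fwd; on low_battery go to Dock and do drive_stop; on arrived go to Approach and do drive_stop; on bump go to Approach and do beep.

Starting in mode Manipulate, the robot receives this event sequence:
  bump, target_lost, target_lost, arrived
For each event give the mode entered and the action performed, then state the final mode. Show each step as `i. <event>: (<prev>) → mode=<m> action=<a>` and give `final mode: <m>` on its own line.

1. bump: (Manipulate) → mode=Retreat action=brake
2. target_lost: (Retreat) → mode=Retreat action=brake
3. target_lost: (Retreat) → mode=Retreat action=brake
4. arrived: (Retreat) → mode=Survey action=close_gripper

final mode: Survey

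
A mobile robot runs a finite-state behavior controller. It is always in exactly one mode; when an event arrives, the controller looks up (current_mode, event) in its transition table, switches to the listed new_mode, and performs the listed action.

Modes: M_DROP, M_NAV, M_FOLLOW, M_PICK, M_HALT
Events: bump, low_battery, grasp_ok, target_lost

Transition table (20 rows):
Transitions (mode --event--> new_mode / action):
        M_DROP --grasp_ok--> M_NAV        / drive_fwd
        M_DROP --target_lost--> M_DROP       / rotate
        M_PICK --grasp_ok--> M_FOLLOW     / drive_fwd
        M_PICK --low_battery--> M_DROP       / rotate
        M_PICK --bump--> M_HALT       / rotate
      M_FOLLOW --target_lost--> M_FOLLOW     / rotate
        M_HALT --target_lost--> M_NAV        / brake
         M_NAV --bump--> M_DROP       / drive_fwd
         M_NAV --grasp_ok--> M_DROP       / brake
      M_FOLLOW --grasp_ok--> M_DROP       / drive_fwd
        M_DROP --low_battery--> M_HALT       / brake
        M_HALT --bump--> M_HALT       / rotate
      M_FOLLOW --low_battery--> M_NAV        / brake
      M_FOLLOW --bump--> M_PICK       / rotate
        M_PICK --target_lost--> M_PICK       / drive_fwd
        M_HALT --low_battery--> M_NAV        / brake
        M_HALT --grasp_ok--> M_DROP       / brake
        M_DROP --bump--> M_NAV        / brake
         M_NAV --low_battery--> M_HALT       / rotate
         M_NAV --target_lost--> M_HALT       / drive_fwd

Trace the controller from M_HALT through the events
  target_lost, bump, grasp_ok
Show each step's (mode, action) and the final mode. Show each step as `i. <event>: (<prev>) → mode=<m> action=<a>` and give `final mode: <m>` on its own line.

final mode: M_NAV

1. target_lost: (M_HALT) → mode=M_NAV action=brake
2. bump: (M_NAV) → mode=M_DROP action=drive_fwd
3. grasp_ok: (M_DROP) → mode=M_NAV action=drive_fwd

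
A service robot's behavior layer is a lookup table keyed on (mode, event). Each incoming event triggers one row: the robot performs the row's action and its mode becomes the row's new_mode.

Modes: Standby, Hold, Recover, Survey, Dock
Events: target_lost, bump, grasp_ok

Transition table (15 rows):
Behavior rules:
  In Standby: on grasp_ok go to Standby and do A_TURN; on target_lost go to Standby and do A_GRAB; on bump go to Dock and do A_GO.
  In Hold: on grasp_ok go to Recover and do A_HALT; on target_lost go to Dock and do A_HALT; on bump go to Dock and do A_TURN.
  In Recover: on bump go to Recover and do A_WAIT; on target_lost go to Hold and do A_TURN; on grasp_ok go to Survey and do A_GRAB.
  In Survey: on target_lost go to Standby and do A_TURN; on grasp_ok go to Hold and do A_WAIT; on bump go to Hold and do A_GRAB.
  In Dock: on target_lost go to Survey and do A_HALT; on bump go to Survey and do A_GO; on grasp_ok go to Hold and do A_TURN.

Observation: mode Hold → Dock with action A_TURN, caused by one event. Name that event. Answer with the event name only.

bump

try target_lost: (Hold, target_lost) → (Dock, A_HALT)
try bump: (Hold, bump) → (Dock, A_TURN)  ← matches
try grasp_ok: (Hold, grasp_ok) → (Recover, A_HALT)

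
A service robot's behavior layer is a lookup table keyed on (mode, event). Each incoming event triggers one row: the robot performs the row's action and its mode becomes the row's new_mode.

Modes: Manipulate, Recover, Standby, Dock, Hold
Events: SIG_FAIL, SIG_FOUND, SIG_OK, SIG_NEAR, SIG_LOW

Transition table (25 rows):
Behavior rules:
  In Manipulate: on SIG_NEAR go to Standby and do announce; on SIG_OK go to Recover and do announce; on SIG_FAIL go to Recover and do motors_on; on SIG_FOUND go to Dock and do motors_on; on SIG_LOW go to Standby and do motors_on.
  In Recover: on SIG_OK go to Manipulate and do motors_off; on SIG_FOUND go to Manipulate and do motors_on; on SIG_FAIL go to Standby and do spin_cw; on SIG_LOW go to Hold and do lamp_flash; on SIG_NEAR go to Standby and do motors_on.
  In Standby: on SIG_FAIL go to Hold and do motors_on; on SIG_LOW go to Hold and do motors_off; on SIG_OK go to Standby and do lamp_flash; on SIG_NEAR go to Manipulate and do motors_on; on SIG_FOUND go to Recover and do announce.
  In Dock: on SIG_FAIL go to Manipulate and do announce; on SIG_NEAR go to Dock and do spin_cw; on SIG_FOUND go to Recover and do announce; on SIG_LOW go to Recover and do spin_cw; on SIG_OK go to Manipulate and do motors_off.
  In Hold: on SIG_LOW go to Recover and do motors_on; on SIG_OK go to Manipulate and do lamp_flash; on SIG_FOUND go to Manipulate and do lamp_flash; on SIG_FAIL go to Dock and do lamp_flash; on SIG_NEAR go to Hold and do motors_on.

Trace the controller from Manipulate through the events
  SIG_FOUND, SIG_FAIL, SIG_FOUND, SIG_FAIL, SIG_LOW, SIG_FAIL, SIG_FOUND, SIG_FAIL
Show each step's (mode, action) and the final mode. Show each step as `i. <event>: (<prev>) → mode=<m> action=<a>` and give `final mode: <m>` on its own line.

final mode: Recover

1. SIG_FOUND: (Manipulate) → mode=Dock action=motors_on
2. SIG_FAIL: (Dock) → mode=Manipulate action=announce
3. SIG_FOUND: (Manipulate) → mode=Dock action=motors_on
4. SIG_FAIL: (Dock) → mode=Manipulate action=announce
5. SIG_LOW: (Manipulate) → mode=Standby action=motors_on
6. SIG_FAIL: (Standby) → mode=Hold action=motors_on
7. SIG_FOUND: (Hold) → mode=Manipulate action=lamp_flash
8. SIG_FAIL: (Manipulate) → mode=Recover action=motors_on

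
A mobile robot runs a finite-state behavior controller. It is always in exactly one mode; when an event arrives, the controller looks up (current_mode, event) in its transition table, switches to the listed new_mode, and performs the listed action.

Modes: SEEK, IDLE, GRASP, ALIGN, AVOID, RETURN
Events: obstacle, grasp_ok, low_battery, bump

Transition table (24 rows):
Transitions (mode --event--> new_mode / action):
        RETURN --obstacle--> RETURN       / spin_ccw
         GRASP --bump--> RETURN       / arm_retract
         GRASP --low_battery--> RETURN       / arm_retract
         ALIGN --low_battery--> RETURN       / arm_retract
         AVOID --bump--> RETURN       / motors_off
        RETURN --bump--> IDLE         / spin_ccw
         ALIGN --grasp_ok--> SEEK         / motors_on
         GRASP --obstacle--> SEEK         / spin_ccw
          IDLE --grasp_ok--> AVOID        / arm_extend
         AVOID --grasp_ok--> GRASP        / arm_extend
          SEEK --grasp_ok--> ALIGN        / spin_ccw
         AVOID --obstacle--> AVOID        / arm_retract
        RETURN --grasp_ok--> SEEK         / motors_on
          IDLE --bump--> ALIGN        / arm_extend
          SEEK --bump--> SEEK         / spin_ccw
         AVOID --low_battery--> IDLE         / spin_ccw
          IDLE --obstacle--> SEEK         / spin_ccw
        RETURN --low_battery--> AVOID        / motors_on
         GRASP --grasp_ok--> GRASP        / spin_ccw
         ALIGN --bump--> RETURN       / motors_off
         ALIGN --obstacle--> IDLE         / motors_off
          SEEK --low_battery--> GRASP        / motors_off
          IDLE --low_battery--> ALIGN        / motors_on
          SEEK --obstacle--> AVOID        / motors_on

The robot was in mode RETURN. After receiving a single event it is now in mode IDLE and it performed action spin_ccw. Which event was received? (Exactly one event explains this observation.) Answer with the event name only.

bump

try obstacle: (RETURN, obstacle) → (RETURN, spin_ccw)
try grasp_ok: (RETURN, grasp_ok) → (SEEK, motors_on)
try low_battery: (RETURN, low_battery) → (AVOID, motors_on)
try bump: (RETURN, bump) → (IDLE, spin_ccw)  ← matches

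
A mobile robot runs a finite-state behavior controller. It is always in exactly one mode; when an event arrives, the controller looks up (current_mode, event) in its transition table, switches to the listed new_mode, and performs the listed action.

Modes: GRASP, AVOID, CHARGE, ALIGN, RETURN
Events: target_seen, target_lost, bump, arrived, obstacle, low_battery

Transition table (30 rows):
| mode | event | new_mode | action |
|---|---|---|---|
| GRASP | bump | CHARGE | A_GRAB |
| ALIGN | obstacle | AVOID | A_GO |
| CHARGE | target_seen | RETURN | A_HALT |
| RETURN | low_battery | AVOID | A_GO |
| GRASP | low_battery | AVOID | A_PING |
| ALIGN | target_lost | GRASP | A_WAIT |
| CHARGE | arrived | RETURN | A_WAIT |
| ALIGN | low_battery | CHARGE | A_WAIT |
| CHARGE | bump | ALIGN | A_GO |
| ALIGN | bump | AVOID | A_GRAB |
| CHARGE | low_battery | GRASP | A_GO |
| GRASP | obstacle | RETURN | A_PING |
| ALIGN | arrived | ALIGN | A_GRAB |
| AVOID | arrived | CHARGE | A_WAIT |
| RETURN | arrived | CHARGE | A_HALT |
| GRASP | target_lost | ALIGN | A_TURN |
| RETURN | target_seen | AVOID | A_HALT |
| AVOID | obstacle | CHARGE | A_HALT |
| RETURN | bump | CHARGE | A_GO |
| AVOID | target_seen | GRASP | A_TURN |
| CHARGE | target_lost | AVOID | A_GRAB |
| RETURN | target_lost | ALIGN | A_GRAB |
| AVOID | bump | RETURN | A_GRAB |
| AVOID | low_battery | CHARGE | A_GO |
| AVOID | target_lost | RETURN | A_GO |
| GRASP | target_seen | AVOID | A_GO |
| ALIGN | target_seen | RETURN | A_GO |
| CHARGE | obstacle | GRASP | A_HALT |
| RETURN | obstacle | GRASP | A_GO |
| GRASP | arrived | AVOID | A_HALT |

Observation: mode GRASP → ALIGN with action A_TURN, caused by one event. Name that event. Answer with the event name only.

try target_seen: (GRASP, target_seen) → (AVOID, A_GO)
try target_lost: (GRASP, target_lost) → (ALIGN, A_TURN)  ← matches
try bump: (GRASP, bump) → (CHARGE, A_GRAB)
try arrived: (GRASP, arrived) → (AVOID, A_HALT)
try obstacle: (GRASP, obstacle) → (RETURN, A_PING)
try low_battery: (GRASP, low_battery) → (AVOID, A_PING)

target_lost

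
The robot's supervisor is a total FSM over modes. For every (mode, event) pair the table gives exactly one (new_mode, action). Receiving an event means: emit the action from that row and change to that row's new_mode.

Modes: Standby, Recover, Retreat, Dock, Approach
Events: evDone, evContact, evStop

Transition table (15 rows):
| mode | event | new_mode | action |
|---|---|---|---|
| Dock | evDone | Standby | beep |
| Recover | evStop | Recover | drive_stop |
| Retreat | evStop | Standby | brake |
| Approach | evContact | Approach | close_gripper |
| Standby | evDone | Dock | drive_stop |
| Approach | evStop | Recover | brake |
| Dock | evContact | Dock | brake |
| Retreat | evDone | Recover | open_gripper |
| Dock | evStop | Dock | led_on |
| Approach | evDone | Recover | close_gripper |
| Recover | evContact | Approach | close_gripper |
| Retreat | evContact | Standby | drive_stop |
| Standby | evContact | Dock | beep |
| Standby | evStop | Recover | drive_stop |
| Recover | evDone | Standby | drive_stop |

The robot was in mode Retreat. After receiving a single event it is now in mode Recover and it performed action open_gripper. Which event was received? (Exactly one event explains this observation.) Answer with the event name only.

evDone

try evDone: (Retreat, evDone) → (Recover, open_gripper)  ← matches
try evContact: (Retreat, evContact) → (Standby, drive_stop)
try evStop: (Retreat, evStop) → (Standby, brake)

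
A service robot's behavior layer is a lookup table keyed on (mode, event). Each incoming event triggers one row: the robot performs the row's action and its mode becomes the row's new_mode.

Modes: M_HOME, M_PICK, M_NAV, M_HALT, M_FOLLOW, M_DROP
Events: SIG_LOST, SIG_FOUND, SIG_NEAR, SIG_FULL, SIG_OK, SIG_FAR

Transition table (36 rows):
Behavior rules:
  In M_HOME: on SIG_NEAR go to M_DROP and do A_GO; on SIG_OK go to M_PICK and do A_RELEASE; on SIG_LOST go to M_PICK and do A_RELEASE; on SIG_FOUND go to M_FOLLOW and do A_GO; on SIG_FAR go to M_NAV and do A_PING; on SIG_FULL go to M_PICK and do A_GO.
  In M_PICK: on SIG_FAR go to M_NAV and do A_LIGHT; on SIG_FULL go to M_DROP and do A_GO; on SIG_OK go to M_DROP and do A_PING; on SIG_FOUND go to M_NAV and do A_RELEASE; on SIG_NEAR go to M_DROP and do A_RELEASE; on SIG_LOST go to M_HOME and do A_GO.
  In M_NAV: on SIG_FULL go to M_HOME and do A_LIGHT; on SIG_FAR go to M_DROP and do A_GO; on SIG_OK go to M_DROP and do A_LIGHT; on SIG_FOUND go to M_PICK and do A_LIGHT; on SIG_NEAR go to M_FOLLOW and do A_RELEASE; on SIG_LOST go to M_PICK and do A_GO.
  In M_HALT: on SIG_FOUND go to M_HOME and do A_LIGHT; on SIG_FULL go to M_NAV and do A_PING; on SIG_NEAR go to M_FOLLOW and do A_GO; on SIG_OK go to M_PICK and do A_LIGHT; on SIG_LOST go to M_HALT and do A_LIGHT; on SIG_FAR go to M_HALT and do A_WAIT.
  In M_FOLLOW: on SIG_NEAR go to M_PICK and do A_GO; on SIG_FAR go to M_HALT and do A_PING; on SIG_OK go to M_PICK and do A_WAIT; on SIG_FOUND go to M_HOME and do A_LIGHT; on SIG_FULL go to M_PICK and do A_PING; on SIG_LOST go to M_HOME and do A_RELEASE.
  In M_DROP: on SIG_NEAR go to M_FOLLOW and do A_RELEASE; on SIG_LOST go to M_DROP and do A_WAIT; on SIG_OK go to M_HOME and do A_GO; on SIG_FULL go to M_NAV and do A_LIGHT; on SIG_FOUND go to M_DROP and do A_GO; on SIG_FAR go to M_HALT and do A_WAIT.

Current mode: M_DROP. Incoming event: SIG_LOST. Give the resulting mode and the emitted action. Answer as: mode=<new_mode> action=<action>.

current mode = M_DROP; filter table to that mode:
  (M_DROP, SIG_NEAR) → (M_FOLLOW, A_RELEASE)
  (M_DROP, SIG_LOST) → (M_DROP, A_WAIT)  ← event matches
  (M_DROP, SIG_OK) → (M_HOME, A_GO)
  (M_DROP, SIG_FULL) → (M_NAV, A_LIGHT)
  (M_DROP, SIG_FOUND) → (M_DROP, A_GO)
  (M_DROP, SIG_FAR) → (M_HALT, A_WAIT)
event = SIG_LOST selects (M_DROP, A_WAIT)

mode=M_DROP action=A_WAIT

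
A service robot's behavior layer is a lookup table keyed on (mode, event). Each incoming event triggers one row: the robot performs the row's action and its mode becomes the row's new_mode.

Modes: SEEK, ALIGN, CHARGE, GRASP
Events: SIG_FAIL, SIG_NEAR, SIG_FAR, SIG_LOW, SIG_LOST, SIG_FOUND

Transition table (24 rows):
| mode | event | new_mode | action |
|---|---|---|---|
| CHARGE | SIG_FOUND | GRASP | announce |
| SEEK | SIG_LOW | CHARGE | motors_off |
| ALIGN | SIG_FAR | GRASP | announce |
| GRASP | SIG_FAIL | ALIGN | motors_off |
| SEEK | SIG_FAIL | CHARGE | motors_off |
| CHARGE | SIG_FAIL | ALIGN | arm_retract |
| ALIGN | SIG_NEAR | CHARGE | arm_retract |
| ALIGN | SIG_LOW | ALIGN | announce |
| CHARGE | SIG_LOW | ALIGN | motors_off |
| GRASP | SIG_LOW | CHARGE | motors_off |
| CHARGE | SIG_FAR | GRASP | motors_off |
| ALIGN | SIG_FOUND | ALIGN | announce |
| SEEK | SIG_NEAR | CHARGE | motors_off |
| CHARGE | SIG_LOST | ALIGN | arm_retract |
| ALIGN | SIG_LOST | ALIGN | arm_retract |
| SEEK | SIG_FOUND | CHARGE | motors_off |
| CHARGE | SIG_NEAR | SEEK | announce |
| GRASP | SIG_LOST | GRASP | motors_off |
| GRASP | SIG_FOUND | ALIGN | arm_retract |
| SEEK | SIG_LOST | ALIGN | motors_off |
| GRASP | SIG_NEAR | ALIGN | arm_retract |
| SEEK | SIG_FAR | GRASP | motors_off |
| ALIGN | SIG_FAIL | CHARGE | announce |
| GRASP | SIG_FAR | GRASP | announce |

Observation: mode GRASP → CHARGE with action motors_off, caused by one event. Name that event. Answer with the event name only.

SIG_LOW

try SIG_FAIL: (GRASP, SIG_FAIL) → (ALIGN, motors_off)
try SIG_NEAR: (GRASP, SIG_NEAR) → (ALIGN, arm_retract)
try SIG_FAR: (GRASP, SIG_FAR) → (GRASP, announce)
try SIG_LOW: (GRASP, SIG_LOW) → (CHARGE, motors_off)  ← matches
try SIG_LOST: (GRASP, SIG_LOST) → (GRASP, motors_off)
try SIG_FOUND: (GRASP, SIG_FOUND) → (ALIGN, arm_retract)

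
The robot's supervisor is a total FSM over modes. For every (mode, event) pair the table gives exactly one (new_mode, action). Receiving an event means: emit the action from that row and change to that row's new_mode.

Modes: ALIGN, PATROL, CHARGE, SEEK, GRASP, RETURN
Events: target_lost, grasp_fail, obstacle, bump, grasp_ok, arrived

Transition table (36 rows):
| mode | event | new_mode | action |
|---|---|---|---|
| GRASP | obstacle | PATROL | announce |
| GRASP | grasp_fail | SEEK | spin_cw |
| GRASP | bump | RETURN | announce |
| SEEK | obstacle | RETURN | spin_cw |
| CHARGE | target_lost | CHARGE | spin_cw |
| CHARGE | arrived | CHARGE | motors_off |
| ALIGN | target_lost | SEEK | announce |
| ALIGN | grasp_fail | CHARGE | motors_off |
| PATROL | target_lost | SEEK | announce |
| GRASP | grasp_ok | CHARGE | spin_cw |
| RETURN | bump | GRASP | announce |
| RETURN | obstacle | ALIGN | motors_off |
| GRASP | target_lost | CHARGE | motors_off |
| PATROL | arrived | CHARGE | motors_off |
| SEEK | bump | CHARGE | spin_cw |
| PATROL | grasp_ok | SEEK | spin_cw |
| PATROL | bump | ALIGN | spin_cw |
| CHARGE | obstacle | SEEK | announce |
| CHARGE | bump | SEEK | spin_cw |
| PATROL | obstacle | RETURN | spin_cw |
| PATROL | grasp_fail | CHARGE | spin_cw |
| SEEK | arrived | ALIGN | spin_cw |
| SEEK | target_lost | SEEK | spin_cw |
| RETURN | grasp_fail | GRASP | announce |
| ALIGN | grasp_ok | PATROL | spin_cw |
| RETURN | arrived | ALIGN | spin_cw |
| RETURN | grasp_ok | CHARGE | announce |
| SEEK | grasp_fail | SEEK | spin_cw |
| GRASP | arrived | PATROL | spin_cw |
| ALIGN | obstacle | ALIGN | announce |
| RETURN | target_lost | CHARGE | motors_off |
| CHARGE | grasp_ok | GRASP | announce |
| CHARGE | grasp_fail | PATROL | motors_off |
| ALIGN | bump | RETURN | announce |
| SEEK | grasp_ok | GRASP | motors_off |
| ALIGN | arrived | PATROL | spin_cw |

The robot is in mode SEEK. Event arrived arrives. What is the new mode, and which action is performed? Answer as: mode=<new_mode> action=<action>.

current mode = SEEK; filter table to that mode:
  (SEEK, obstacle) → (RETURN, spin_cw)
  (SEEK, bump) → (CHARGE, spin_cw)
  (SEEK, arrived) → (ALIGN, spin_cw)  ← event matches
  (SEEK, target_lost) → (SEEK, spin_cw)
  (SEEK, grasp_fail) → (SEEK, spin_cw)
  (SEEK, grasp_ok) → (GRASP, motors_off)
event = arrived selects (ALIGN, spin_cw)

mode=ALIGN action=spin_cw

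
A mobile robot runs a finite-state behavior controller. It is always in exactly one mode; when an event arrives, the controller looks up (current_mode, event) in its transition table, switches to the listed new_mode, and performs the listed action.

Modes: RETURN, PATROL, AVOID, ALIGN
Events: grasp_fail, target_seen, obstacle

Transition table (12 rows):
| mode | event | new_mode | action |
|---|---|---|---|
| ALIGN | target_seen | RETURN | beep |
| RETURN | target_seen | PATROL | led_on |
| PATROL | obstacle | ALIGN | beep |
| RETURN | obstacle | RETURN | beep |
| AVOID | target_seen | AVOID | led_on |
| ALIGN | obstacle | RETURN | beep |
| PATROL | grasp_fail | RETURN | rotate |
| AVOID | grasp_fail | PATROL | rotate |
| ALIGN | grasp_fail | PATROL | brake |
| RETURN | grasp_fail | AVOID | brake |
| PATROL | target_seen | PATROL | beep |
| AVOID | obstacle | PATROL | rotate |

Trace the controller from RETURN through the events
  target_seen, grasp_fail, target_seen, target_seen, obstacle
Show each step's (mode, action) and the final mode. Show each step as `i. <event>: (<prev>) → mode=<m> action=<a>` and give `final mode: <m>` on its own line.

final mode: ALIGN

1. target_seen: (RETURN) → mode=PATROL action=led_on
2. grasp_fail: (PATROL) → mode=RETURN action=rotate
3. target_seen: (RETURN) → mode=PATROL action=led_on
4. target_seen: (PATROL) → mode=PATROL action=beep
5. obstacle: (PATROL) → mode=ALIGN action=beep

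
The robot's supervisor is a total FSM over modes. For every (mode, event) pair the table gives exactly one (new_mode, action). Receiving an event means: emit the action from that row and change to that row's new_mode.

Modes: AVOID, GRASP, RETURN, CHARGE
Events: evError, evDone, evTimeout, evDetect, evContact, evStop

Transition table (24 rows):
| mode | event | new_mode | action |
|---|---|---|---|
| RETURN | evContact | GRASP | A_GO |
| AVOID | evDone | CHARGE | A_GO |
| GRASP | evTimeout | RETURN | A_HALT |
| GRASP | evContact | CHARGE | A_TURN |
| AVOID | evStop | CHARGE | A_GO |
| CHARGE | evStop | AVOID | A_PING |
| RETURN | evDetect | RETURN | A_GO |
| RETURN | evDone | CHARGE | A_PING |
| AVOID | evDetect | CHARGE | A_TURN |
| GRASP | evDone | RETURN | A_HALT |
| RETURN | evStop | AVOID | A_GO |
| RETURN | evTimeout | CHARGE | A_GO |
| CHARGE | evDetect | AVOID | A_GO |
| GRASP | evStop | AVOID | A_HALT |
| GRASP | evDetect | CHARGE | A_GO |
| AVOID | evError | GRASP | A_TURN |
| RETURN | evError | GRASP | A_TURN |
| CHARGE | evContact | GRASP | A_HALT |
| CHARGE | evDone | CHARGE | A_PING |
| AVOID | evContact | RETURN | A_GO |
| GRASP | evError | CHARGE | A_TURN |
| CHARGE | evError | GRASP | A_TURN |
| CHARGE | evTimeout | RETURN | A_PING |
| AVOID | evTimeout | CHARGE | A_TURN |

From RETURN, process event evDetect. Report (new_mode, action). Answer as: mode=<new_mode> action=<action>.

current mode = RETURN; filter table to that mode:
  (RETURN, evContact) → (GRASP, A_GO)
  (RETURN, evDetect) → (RETURN, A_GO)  ← event matches
  (RETURN, evDone) → (CHARGE, A_PING)
  (RETURN, evStop) → (AVOID, A_GO)
  (RETURN, evTimeout) → (CHARGE, A_GO)
  (RETURN, evError) → (GRASP, A_TURN)
event = evDetect selects (RETURN, A_GO)

mode=RETURN action=A_GO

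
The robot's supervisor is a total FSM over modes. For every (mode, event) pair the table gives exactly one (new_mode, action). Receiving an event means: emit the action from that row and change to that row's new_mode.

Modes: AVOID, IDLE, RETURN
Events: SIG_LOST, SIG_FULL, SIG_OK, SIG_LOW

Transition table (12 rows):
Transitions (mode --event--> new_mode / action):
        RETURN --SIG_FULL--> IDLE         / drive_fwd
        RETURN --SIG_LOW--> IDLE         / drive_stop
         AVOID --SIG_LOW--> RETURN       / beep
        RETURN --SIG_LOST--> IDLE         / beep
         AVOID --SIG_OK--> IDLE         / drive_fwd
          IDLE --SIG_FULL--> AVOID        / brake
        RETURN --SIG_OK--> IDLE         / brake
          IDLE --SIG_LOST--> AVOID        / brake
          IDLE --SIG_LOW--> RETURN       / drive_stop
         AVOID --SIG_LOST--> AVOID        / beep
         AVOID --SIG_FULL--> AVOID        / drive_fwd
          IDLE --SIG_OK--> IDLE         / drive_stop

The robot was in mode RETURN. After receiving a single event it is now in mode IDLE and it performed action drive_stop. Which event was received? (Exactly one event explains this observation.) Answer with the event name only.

try SIG_LOST: (RETURN, SIG_LOST) → (IDLE, beep)
try SIG_FULL: (RETURN, SIG_FULL) → (IDLE, drive_fwd)
try SIG_OK: (RETURN, SIG_OK) → (IDLE, brake)
try SIG_LOW: (RETURN, SIG_LOW) → (IDLE, drive_stop)  ← matches

SIG_LOW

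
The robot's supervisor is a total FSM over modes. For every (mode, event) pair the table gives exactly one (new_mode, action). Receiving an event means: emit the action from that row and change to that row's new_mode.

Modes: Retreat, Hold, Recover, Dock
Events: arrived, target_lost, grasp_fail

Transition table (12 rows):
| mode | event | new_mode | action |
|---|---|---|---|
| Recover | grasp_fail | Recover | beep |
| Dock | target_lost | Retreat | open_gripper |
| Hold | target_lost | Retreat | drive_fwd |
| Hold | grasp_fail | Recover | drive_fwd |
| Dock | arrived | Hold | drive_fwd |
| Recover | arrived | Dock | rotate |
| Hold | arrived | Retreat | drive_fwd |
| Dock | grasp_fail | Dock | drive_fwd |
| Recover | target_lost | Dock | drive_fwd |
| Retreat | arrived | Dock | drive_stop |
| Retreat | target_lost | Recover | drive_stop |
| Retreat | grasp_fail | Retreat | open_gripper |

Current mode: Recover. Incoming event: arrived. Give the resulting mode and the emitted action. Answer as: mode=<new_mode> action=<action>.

current mode = Recover; filter table to that mode:
  (Recover, grasp_fail) → (Recover, beep)
  (Recover, arrived) → (Dock, rotate)  ← event matches
  (Recover, target_lost) → (Dock, drive_fwd)
event = arrived selects (Dock, rotate)

mode=Dock action=rotate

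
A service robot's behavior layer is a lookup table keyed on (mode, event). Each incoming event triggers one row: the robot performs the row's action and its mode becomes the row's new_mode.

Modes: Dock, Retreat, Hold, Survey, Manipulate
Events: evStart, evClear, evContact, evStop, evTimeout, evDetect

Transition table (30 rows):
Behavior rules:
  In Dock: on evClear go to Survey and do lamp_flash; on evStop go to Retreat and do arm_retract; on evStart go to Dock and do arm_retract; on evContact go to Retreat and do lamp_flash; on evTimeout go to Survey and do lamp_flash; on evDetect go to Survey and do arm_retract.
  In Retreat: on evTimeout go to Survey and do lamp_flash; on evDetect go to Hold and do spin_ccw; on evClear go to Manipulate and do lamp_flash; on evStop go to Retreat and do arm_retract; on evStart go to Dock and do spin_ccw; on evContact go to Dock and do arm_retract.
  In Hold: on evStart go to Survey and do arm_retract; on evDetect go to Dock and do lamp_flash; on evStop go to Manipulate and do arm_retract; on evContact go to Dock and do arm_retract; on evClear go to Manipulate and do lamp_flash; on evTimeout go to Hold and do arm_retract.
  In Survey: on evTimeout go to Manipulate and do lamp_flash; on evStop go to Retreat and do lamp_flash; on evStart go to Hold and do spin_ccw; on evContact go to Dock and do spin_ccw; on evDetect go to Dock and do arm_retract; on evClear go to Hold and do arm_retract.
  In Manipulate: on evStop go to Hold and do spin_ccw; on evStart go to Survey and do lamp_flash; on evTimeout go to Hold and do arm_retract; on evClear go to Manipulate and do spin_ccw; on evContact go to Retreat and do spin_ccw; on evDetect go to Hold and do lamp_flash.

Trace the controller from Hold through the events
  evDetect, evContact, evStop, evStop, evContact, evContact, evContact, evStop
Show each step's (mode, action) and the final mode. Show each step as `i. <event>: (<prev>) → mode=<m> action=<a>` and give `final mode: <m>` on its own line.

1. evDetect: (Hold) → mode=Dock action=lamp_flash
2. evContact: (Dock) → mode=Retreat action=lamp_flash
3. evStop: (Retreat) → mode=Retreat action=arm_retract
4. evStop: (Retreat) → mode=Retreat action=arm_retract
5. evContact: (Retreat) → mode=Dock action=arm_retract
6. evContact: (Dock) → mode=Retreat action=lamp_flash
7. evContact: (Retreat) → mode=Dock action=arm_retract
8. evStop: (Dock) → mode=Retreat action=arm_retract

final mode: Retreat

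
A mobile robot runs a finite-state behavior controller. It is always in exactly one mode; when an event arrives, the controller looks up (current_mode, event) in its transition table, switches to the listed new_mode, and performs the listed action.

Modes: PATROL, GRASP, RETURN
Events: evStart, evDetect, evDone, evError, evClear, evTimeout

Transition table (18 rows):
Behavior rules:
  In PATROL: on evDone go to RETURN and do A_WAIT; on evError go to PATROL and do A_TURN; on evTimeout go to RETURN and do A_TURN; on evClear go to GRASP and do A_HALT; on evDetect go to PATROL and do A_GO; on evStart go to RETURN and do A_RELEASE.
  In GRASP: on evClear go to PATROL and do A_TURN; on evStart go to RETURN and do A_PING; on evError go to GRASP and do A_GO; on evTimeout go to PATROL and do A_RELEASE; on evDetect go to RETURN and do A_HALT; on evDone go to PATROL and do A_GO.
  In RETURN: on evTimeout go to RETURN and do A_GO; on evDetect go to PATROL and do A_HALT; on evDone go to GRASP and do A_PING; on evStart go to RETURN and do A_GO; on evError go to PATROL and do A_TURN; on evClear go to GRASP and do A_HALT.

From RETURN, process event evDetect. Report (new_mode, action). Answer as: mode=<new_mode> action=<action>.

current mode = RETURN; filter table to that mode:
  (RETURN, evTimeout) → (RETURN, A_GO)
  (RETURN, evDetect) → (PATROL, A_HALT)  ← event matches
  (RETURN, evDone) → (GRASP, A_PING)
  (RETURN, evStart) → (RETURN, A_GO)
  (RETURN, evError) → (PATROL, A_TURN)
  (RETURN, evClear) → (GRASP, A_HALT)
event = evDetect selects (PATROL, A_HALT)

mode=PATROL action=A_HALT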